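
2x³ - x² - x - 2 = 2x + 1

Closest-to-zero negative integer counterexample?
Testing negative integers from -1 downward:
x = -1: LHS = 2·(-1)³ - (-1)² - (-1) - 2 = -4, RHS = 2·(-1) + 1 = -1; -4 = -1 — FAILS  ← closest negative counterexample to 0

Answer: x = -1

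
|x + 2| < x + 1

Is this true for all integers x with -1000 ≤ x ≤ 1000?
The claim fails at x = 0:
x = 0: LHS = |0 + 2| = |2| = 2, RHS = 0 + 1 = 1; 2 < 1 — FAILS

Because a single integer refutes it, the statement is false.

Answer: False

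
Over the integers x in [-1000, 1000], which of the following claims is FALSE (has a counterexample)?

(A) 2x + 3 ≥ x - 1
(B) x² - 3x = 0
(A) x = -5: LHS = 2·(-5) + 3 = -7, RHS = (-5) - 1 = -6; -7 ≥ -6 — FAILS
(B) x = 1: LHS = 1² - 3·1 = -2; -2 = 0 — FAILS

Answer: Both A and B are false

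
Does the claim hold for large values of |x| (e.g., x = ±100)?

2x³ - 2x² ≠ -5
x = 100: LHS = 2·100³ - 2·100² = 1980000; 1980000 ≠ -5 — holds
x = -100: LHS = 2·(-100)³ - 2·(-100)² = -2020000; -2020000 ≠ -5 — holds

Answer: Yes, holds for both x = 100 and x = -100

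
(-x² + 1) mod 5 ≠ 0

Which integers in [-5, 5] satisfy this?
Holds for: {-5, -3, -2, 0, 2, 3, 5}
Fails for: {-4, -1, 1, 4}

Answer: {-5, -3, -2, 0, 2, 3, 5}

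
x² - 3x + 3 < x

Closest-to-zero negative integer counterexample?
Testing negative integers from -1 downward:
x = -1: LHS = (-1)² - 3·(-1) + 3 = 7; 7 < -1 — FAILS  ← closest negative counterexample to 0

Answer: x = -1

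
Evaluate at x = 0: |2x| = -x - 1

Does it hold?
x = 0: LHS = |2·0| = |0| = 0, RHS = -0 - 1 = -1; 0 = -1 — FAILS

The relation fails at x = 0, so x = 0 is a counterexample.

Answer: No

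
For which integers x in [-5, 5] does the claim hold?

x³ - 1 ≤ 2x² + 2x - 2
Holds for: {-5, -4, -3, -2, -1, 1, 2}
Fails for: {0, 3, 4, 5}

Answer: {-5, -4, -3, -2, -1, 1, 2}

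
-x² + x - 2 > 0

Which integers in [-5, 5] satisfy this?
Over all integers in [-5, 5], LHS − RHS is largest at x = 0, where it equals -2:
x = 0: LHS = -0² + 0 - 2 = -2; -2 > 0 — FAILS
At the ends of the range:
x = -5: LHS = -(-5)² + (-5) - 2 = -32; -32 > 0 — FAILS
x = 5: LHS = -5² + 5 - 2 = -22; -22 > 0 — FAILS
Hence LHS − RHS is never positive, i.e. LHS ≤ RHS throughout, so the claimed relation (>) fails for every integer in [-5, 5].

Answer: None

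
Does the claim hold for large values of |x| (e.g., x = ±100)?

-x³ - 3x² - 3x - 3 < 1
x = 100: LHS = -100³ - 3·100² - 3·100 - 3 = -1030303; -1030303 < 1 — holds
x = -100: LHS = -(-100)³ - 3·(-100)² - 3·(-100) - 3 = 970297; 970297 < 1 — FAILS

Answer: Partially: holds for x = 100, fails for x = -100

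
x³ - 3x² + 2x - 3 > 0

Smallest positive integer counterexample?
Testing positive integers:
x = 1: LHS = 1³ - 3·1² + 2·1 - 3 = -3; -3 > 0 — FAILS  ← smallest positive counterexample

Answer: x = 1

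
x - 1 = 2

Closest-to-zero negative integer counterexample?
Testing negative integers from -1 downward:
x = -1: LHS = (-1) - 1 = -2; -2 = 2 — FAILS  ← closest negative counterexample to 0

Answer: x = -1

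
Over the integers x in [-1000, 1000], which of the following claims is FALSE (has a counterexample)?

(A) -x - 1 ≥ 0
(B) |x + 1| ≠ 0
(A) x = 0: LHS = -0 - 1 = -1; -1 ≥ 0 — FAILS
(B) x = -1: LHS = |(-1) + 1| = |0| = 0; 0 ≠ 0 — FAILS

Answer: Both A and B are false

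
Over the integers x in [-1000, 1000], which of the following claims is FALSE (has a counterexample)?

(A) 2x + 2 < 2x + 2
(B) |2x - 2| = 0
(A) x = 0: LHS = 2·0 + 2 = 2, RHS = 2·0 + 2 = 2; 2 < 2 — FAILS
(B) x = 0: LHS = |2·0 - 2| = |-2| = 2; 2 = 0 — FAILS

Answer: Both A and B are false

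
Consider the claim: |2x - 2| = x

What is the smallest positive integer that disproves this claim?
Testing positive integers:
x = 1: LHS = |2·1 - 2| = |0| = 0; 0 = 1 — FAILS  ← smallest positive counterexample

Answer: x = 1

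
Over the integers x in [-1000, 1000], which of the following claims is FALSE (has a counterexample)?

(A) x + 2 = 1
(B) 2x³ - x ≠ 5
(A) x = 0: LHS = 0 + 2 = 2; 2 = 1 — FAILS

(B) Track d = LHS − RHS over the integers in [-1000, 1000]. Equality would need d = 0, but d changes sign only between consecutive integers, jumping over 0:
x = 1: LHS = 2·1³ - 1 = 1; 1 ≠ 5 — holds  (d = -4)
x = 2: LHS = 2·2³ - 2 = 14; 14 ≠ 5 — holds  (d = 9)
Away from these crossings d keeps a constant sign, and checking every integer in [-1000, 1000] confirms d ≠ 0 throughout. Hence the two sides are never equal, so the relation holds for every integer in [-1000, 1000].

Only (A) has a counterexample.

Answer: A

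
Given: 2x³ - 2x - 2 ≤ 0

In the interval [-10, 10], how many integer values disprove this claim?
Counterexamples in [-10, 10]: {2, 3, 4, 5, 6, 7, 8, 9, 10}.

Counting them gives 9 values.

Answer: 9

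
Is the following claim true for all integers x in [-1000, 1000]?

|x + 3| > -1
An absolute value is never negative, so the left side is ≥ 0 for every x, while the right side is -1. Tightest case in [-1000, 1000] is x = -3:
x = -3: LHS = |(-3) + 3| = |0| = 0; 0 > -1 — holds
Hence LHS − RHS is never zero or negative, i.e. LHS > RHS throughout, so the relation holds for every integer in [-1000, 1000].

No counterexample exists.

Answer: True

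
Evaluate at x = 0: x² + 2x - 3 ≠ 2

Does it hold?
x = 0: LHS = 0² + 2·0 - 3 = -3; -3 ≠ 2 — holds

The relation is satisfied at x = 0.

Answer: Yes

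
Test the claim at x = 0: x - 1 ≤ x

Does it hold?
x = 0: LHS = 0 - 1 = -1; -1 ≤ 0 — holds

The relation is satisfied at x = 0.

Answer: Yes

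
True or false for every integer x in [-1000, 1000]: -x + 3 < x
The claim fails at x = 0:
x = 0: LHS = -0 + 3 = 3; 3 < 0 — FAILS

Because a single integer refutes it, the statement is false.

Answer: False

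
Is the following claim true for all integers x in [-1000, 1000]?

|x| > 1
The claim fails at x = 0:
x = 0: LHS = |0| = 0; 0 > 1 — FAILS

Because a single integer refutes it, the statement is false.

Answer: False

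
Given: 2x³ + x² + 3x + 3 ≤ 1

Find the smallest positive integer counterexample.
Testing positive integers:
x = 1: LHS = 2·1³ + 1² + 3·1 + 3 = 9; 9 ≤ 1 — FAILS  ← smallest positive counterexample

Answer: x = 1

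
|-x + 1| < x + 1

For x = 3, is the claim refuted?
Substitute x = 3 into the relation:
x = 3: LHS = |-3 + 1| = |-2| = 2, RHS = 3 + 1 = 4; 2 < 4 — holds

The claim holds here, so x = 3 is not a counterexample. (A counterexample exists elsewhere, e.g. x = 0.)

Answer: No, x = 3 is not a counterexample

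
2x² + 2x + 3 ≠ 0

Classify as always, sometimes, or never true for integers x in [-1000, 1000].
Over all integers in [-1000, 1000], LHS − RHS is always positive; it is smallest at x = 0, where it equals 3:
x = 0: LHS = 2·0² + 2·0 + 3 = 3; 3 ≠ 0 — holds
At the ends of the range:
x = -1000: LHS = 2·(-1000)² + 2·(-1000) + 3 = 1998003; 1998003 ≠ 0 — holds
x = 1000: LHS = 2·1000² + 2·1000 + 3 = 2002003; 2002003 ≠ 0 — holds
Hence LHS − RHS is never 0, i.e. the two sides are never equal, so the relation holds for every integer in [-1000, 1000].

No counterexample exists.

Answer: Always true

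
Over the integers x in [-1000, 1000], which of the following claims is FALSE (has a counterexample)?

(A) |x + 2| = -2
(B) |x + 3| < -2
(A) x = 0: LHS = |0 + 2| = |2| = 2; 2 = -2 — FAILS
(B) x = 0: LHS = |0 + 3| = |3| = 3; 3 < -2 — FAILS

Answer: Both A and B are false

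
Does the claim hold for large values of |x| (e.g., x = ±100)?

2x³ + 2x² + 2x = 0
x = 100: LHS = 2·100³ + 2·100² + 2·100 = 2020200; 2020200 = 0 — FAILS
x = -100: LHS = 2·(-100)³ + 2·(-100)² + 2·(-100) = -1980200; -1980200 = 0 — FAILS

Answer: No, fails for both x = 100 and x = -100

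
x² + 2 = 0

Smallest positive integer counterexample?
Testing positive integers:
x = 1: LHS = 1² + 2 = 3; 3 = 0 — FAILS  ← smallest positive counterexample

Answer: x = 1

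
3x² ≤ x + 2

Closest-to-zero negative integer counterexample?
Testing negative integers from -1 downward:
x = -1: LHS = 3·(-1)² = 3, RHS = (-1) + 2 = 1; 3 ≤ 1 — FAILS  ← closest negative counterexample to 0

Answer: x = -1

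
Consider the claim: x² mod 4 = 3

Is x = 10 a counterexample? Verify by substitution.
Substitute x = 10 into the relation:
x = 10: LHS = (10²) mod 4 = 100 mod 4 = 0; 0 = 3 — FAILS

Since the claim fails at x = 10, this value is a counterexample.

Answer: Yes, x = 10 is a counterexample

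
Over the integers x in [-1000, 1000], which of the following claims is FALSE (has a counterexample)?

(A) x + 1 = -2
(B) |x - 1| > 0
(A) x = 0: LHS = 0 + 1 = 1; 1 = -2 — FAILS
(B) x = 1: LHS = |1 - 1| = |0| = 0; 0 > 0 — FAILS

Answer: Both A and B are false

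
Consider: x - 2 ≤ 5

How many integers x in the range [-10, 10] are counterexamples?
Counterexamples in [-10, 10]: {8, 9, 10}.

Counting them gives 3 values.

Answer: 3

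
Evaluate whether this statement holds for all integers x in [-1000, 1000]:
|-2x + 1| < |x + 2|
The claim fails at x = -1:
x = -1: LHS = |-2·(-1) + 1| = |3| = 3, RHS = |(-1) + 2| = |1| = 1; 3 < 1 — FAILS

Because a single integer refutes it, the statement is false.

Answer: False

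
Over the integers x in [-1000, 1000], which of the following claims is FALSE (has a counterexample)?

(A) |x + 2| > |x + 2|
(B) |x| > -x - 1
(A) x = 0: LHS = |0 + 2| = |2| = 2, RHS = |0 + 2| = |2| = 2; 2 > 2 — FAILS

(B) Over all integers in [-1000, 1000], LHS − RHS is smallest at x = 0, where it equals 1:
x = 0: LHS = |0| = 0, RHS = -0 - 1 = -1; 0 > -1 — holds
At the ends of the range:
x = -1000: LHS = |-1000| = 1000, RHS = -(-1000) - 1 = 999; 1000 > 999 — holds
x = 1000: LHS = |1000| = 1000, RHS = -1000 - 1 = -1001; 1000 > -1001 — holds
Hence LHS − RHS is never zero or negative, i.e. LHS > RHS throughout, so the relation holds for every integer in [-1000, 1000].

Only (A) has a counterexample.

Answer: A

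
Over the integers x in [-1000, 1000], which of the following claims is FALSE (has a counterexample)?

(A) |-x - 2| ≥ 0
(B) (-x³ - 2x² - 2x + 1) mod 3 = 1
(A) An absolute value is never negative, so the left side is ≥ 0 for every x, while the right side is 0. Tightest case in [-1000, 1000] is x = -2:
x = -2: LHS = |-(-2) - 2| = |0| = 0; 0 ≥ 0 — holds
Hence LHS − RHS is never negative, i.e. LHS ≥ RHS throughout, so the relation holds for every integer in [-1000, 1000].

(B) x = 1: LHS = (-1³ - 2·1² - 2·1 + 1) mod 3 = (-4) mod 3 = 2; 2 = 1 — FAILS

Only (B) has a counterexample.

Answer: B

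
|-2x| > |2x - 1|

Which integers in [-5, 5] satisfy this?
Holds for: {1, 2, 3, 4, 5}
Fails for: {-5, -4, -3, -2, -1, 0}

Answer: {1, 2, 3, 4, 5}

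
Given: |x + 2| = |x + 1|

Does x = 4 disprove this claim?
Substitute x = 4 into the relation:
x = 4: LHS = |4 + 2| = |6| = 6, RHS = |4 + 1| = |5| = 5; 6 = 5 — FAILS

Since the claim fails at x = 4, this value is a counterexample.

Answer: Yes, x = 4 is a counterexample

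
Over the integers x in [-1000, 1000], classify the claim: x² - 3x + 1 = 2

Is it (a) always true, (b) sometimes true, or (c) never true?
Track d = LHS − RHS over the integers in [-1000, 1000]. Equality would need d = 0, but d changes sign only between consecutive integers, jumping over 0:
x = -1: LHS = (-1)² - 3·(-1) + 1 = 5; 5 = 2 — FAILS  (d = 3)
x = 0: LHS = 0² - 3·0 + 1 = 1; 1 = 2 — FAILS  (d = -1)
x = 3: LHS = 3² - 3·3 + 1 = 1; 1 = 2 — FAILS  (d = -1)
x = 4: LHS = 4² - 3·4 + 1 = 5; 5 = 2 — FAILS  (d = 3)
Away from these crossings d keeps a constant sign, and checking every integer in [-1000, 1000] confirms d ≠ 0 throughout. Hence the two sides are never equal, so the claimed relation (=) fails for every integer in [-1000, 1000].

No integer in the range satisfies it.

Answer: Never true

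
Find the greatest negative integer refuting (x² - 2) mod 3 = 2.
Testing negative integers from -1 downward:
x = -1: LHS = ((-1)² - 2) mod 3 = (-1) mod 3 = 2; 2 = 2 — holds
x = -2: LHS = ((-2)² - 2) mod 3 = 2 mod 3 = 2; 2 = 2 — holds
x = -3: LHS = ((-3)² - 2) mod 3 = 7 mod 3 = 1; 1 = 2 — FAILS  ← closest negative counterexample to 0

Answer: x = -3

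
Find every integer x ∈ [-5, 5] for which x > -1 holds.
Holds for: {0, 1, 2, 3, 4, 5}
Fails for: {-5, -4, -3, -2, -1}

Answer: {0, 1, 2, 3, 4, 5}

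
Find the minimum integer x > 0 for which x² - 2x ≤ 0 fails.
Testing positive integers:
x = 1: LHS = 1² - 2·1 = -1; -1 ≤ 0 — holds
x = 2: LHS = 2² - 2·2 = 0; 0 ≤ 0 — holds
x = 3: LHS = 3² - 2·3 = 3; 3 ≤ 0 — FAILS  ← smallest positive counterexample

Answer: x = 3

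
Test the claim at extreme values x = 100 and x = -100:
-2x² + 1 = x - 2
x = 100: LHS = -2·100² + 1 = -19999, RHS = 100 - 2 = 98; -19999 = 98 — FAILS
x = -100: LHS = -2·(-100)² + 1 = -19999, RHS = (-100) - 2 = -102; -19999 = -102 — FAILS

Answer: No, fails for both x = 100 and x = -100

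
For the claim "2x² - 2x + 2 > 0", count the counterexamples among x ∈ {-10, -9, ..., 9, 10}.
Over all integers in [-10, 10], LHS − RHS is smallest at x = 0, where it equals 2:
x = 0: LHS = 2·0² - 2·0 + 2 = 2; 2 > 0 — holds
At the ends of the range:
x = -10: LHS = 2·(-10)² - 2·(-10) + 2 = 222; 222 > 0 — holds
x = 10: LHS = 2·10² - 2·10 + 2 = 182; 182 > 0 — holds
Hence LHS − RHS is never zero or negative, i.e. LHS > RHS throughout, so the relation holds for every integer in [-10, 10].

No counterexample appears in that range.

Answer: 0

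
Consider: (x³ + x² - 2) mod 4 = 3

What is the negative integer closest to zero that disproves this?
Testing negative integers from -1 downward:
x = -1: LHS = ((-1)³ + (-1)² - 2) mod 4 = (-2) mod 4 = 2; 2 = 3 — FAILS  ← closest negative counterexample to 0

Answer: x = -1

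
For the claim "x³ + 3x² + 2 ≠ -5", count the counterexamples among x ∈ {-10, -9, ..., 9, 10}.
Track d = LHS − RHS over the integers in [-10, 10]. Equality would need d = 0, but d changes sign only between consecutive integers, jumping over 0:
x = -4: LHS = (-4)³ + 3·(-4)² + 2 = -14; -14 ≠ -5 — holds  (d = -9)
x = -3: LHS = (-3)³ + 3·(-3)² + 2 = 2; 2 ≠ -5 — holds  (d = 7)
Away from these crossings d keeps a constant sign, and checking every integer in [-10, 10] confirms d ≠ 0 throughout. Hence the two sides are never equal, so the relation holds for every integer in [-10, 10].

No counterexample appears in that range.

Answer: 0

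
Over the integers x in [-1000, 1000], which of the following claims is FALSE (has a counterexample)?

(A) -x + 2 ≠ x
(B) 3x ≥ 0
(A) x = 1: LHS = -1 + 2 = 1; 1 ≠ 1 — FAILS
(B) x = -1: LHS = 3·(-1) = -3; -3 ≥ 0 — FAILS

Answer: Both A and B are false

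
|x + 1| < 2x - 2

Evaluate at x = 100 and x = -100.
x = 100: LHS = |100 + 1| = |101| = 101, RHS = 2·100 - 2 = 198; 101 < 198 — holds
x = -100: LHS = |(-100) + 1| = |-99| = 99, RHS = 2·(-100) - 2 = -202; 99 < -202 — FAILS

Answer: Partially: holds for x = 100, fails for x = -100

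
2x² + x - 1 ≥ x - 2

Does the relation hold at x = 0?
x = 0: LHS = 2·0² + 0 - 1 = -1, RHS = 0 - 2 = -2; -1 ≥ -2 — holds

The relation is satisfied at x = 0.

Answer: Yes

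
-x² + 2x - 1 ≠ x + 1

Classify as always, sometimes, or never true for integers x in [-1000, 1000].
Over all integers in [-1000, 1000], LHS − RHS is always negative; it is closest to 0 at x = 0, where it equals -2:
x = 0: LHS = -0² + 2·0 - 1 = -1, RHS = 0 + 1 = 1; -1 ≠ 1 — holds
At the ends of the range:
x = -1000: LHS = -(-1000)² + 2·(-1000) - 1 = -1002001, RHS = (-1000) + 1 = -999; -1002001 ≠ -999 — holds
x = 1000: LHS = -1000² + 2·1000 - 1 = -998001, RHS = 1000 + 1 = 1001; -998001 ≠ 1001 — holds
Hence LHS − RHS is never 0, i.e. the two sides are never equal, so the relation holds for every integer in [-1000, 1000].

No counterexample exists.

Answer: Always true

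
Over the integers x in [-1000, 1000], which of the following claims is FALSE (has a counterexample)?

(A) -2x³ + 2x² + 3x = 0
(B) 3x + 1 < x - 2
(A) x = 1: LHS = -2·1³ + 2·1² + 3·1 = 3; 3 = 0 — FAILS
(B) x = 0: LHS = 3·0 + 1 = 1, RHS = 0 - 2 = -2; 1 < -2 — FAILS

Answer: Both A and B are false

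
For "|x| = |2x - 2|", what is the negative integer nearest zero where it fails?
Testing negative integers from -1 downward:
x = -1: LHS = |-1| = 1, RHS = |2·(-1) - 2| = |-4| = 4; 1 = 4 — FAILS  ← closest negative counterexample to 0

Answer: x = -1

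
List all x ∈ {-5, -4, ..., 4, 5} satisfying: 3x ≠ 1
Track d = LHS − RHS over the integers in [-5, 5]. Equality would need d = 0, but d changes sign only between consecutive integers, jumping over 0:
x = 0: LHS = 3·0 = 0; 0 ≠ 1 — holds  (d = -1)
x = 1: LHS = 3·1 = 3; 3 ≠ 1 — holds  (d = 2)
Away from these crossings d keeps a constant sign, and checking every integer in [-5, 5] confirms d ≠ 0 throughout. Hence the two sides are never equal, so the relation holds for every integer in [-5, 5].

Answer: All integers in [-5, 5]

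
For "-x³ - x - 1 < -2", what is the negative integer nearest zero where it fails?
Testing negative integers from -1 downward:
x = -1: LHS = -(-1)³ - (-1) - 1 = 1; 1 < -2 — FAILS  ← closest negative counterexample to 0

Answer: x = -1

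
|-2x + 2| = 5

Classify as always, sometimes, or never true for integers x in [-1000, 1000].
Track d = LHS − RHS over the integers in [-1000, 1000]. Equality would need d = 0, but d changes sign only between consecutive integers, jumping over 0:
x = -2: LHS = |-2·(-2) + 2| = |6| = 6; 6 = 5 — FAILS  (d = 1)
x = -1: LHS = |-2·(-1) + 2| = |4| = 4; 4 = 5 — FAILS  (d = -1)
x = 3: LHS = |-2·3 + 2| = |-4| = 4; 4 = 5 — FAILS  (d = -1)
x = 4: LHS = |-2·4 + 2| = |-6| = 6; 6 = 5 — FAILS  (d = 1)
Away from these crossings d keeps a constant sign, and checking every integer in [-1000, 1000] confirms d ≠ 0 throughout. Hence the two sides are never equal, so the claimed relation (=) fails for every integer in [-1000, 1000].

No integer in the range satisfies it.

Answer: Never true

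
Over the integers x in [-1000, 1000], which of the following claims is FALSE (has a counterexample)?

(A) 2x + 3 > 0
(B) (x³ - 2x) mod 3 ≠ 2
(A) x = -2: LHS = 2·(-2) + 3 = -1; -1 > 0 — FAILS
(B) x = 1: LHS = (1³ - 2·1) mod 3 = (-1) mod 3 = 2; 2 ≠ 2 — FAILS

Answer: Both A and B are false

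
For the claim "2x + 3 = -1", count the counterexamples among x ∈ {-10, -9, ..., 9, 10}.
Counterexamples in [-10, 10]: {-10, -9, -8, -7, -6, -5, -4, -3, -1, 0, 1, 2, 3, 4, 5, 6, 7, 8, 9, 10}.

Counting them gives 20 values.

Answer: 20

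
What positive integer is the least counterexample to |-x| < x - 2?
Testing positive integers:
x = 1: LHS = |-1| = 1, RHS = 1 - 2 = -1; 1 < -1 — FAILS  ← smallest positive counterexample

Answer: x = 1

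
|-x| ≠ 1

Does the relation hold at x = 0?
x = 0: LHS = |-0| = |0| = 0; 0 ≠ 1 — holds

The relation is satisfied at x = 0.

Answer: Yes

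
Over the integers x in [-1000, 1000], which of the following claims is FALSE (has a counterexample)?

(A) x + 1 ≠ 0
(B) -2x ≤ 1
(A) x = -1: LHS = (-1) + 1 = 0; 0 ≠ 0 — FAILS
(B) x = -1: LHS = -2·(-1) = 2; 2 ≤ 1 — FAILS

Answer: Both A and B are false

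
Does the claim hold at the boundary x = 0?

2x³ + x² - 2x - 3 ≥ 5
x = 0: LHS = 2·0³ + 0² - 2·0 - 3 = -3; -3 ≥ 5 — FAILS

The relation fails at x = 0, so x = 0 is a counterexample.

Answer: No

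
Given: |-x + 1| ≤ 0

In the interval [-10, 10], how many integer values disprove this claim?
Counterexamples in [-10, 10]: {-10, -9, -8, -7, -6, -5, -4, -3, -2, -1, 0, 2, 3, 4, 5, 6, 7, 8, 9, 10}.

Counting them gives 20 values.

Answer: 20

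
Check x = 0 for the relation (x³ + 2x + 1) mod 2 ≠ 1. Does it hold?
x = 0: LHS = (0³ + 2·0 + 1) mod 2 = 1 mod 2 = 1; 1 ≠ 1 — FAILS

The relation fails at x = 0, so x = 0 is a counterexample.

Answer: No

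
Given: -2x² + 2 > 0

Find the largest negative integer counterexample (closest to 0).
Testing negative integers from -1 downward:
x = -1: LHS = -2·(-1)² + 2 = 0; 0 > 0 — FAILS  ← closest negative counterexample to 0

Answer: x = -1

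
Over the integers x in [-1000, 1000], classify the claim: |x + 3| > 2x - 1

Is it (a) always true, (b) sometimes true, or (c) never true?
Holds at x = 0: LHS = |0 + 3| = |3| = 3, RHS = 2·0 - 1 = -1; 3 > -1 — holds
Fails at x = 4: LHS = |4 + 3| = |7| = 7, RHS = 2·4 - 1 = 7; 7 > 7 — FAILS
It is satisfied by some integers in the range but not all.

Answer: Sometimes true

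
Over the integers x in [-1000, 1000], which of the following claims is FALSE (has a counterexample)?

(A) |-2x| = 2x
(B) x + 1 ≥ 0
(A) x = -1: LHS = |-2·(-1)| = |2| = 2, RHS = 2·(-1) = -2; 2 = -2 — FAILS
(B) x = -2: LHS = (-2) + 1 = -1; -1 ≥ 0 — FAILS

Answer: Both A and B are false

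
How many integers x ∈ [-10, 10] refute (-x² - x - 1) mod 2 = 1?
For a polynomial with integer coefficients, its value mod 2 depends only on x mod 2, so it suffices to check one representative of each residue class, x = 0, 1:
x = 0: LHS = (-0² - 0 - 1) mod 2 = (-1) mod 2 = 1; 1 = 1 — holds
x = 1: LHS = (-1² - 1 - 1) mod 2 = (-3) mod 2 = 1; 1 = 1 — holds
The relation holds in every residue class, so the relation holds for every integer in [-10, 10].

No counterexample appears in that range.

Answer: 0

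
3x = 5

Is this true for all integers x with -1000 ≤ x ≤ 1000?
The claim fails at x = 0:
x = 0: LHS = 3·0 = 0; 0 = 5 — FAILS

Because a single integer refutes it, the statement is false.

Answer: False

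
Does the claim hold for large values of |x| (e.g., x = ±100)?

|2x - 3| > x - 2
x = 100: LHS = |2·100 - 3| = |197| = 197, RHS = 100 - 2 = 98; 197 > 98 — holds
x = -100: LHS = |2·(-100) - 3| = |-203| = 203, RHS = (-100) - 2 = -102; 203 > -102 — holds

Answer: Yes, holds for both x = 100 and x = -100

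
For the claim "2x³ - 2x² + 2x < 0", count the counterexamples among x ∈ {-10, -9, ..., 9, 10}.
Counterexamples in [-10, 10]: {0, 1, 2, 3, 4, 5, 6, 7, 8, 9, 10}.

Counting them gives 11 values.

Answer: 11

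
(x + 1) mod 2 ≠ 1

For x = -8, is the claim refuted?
Substitute x = -8 into the relation:
x = -8: LHS = ((-8) + 1) mod 2 = (-7) mod 2 = 1; 1 ≠ 1 — FAILS

Since the claim fails at x = -8, this value is a counterexample.

Answer: Yes, x = -8 is a counterexample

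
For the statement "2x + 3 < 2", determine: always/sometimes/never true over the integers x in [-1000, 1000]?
Holds at x = -1: LHS = 2·(-1) + 3 = 1; 1 < 2 — holds
Fails at x = 0: LHS = 2·0 + 3 = 3; 3 < 2 — FAILS
It is satisfied by some integers in the range but not all.

Answer: Sometimes true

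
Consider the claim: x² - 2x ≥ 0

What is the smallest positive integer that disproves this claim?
Testing positive integers:
x = 1: LHS = 1² - 2·1 = -1; -1 ≥ 0 — FAILS  ← smallest positive counterexample

Answer: x = 1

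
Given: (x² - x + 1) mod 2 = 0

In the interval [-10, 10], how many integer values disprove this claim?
Counterexamples in [-10, 10]: {-10, -9, -8, -7, -6, -5, -4, -3, -2, -1, 0, 1, 2, 3, 4, 5, 6, 7, 8, 9, 10}.

Counting them gives 21 values.

Answer: 21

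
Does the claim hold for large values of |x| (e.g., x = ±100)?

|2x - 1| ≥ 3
x = 100: LHS = |2·100 - 1| = |199| = 199; 199 ≥ 3 — holds
x = -100: LHS = |2·(-100) - 1| = |-201| = 201; 201 ≥ 3 — holds

Answer: Yes, holds for both x = 100 and x = -100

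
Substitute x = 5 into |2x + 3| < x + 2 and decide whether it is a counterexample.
Substitute x = 5 into the relation:
x = 5: LHS = |2·5 + 3| = |13| = 13, RHS = 5 + 2 = 7; 13 < 7 — FAILS

Since the claim fails at x = 5, this value is a counterexample.

Answer: Yes, x = 5 is a counterexample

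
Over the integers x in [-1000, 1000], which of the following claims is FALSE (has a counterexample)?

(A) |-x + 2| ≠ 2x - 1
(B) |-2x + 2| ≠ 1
(A) x = 1: LHS = |-1 + 2| = |1| = 1, RHS = 2·1 - 1 = 1; 1 ≠ 1 — FAILS

(B) Track d = LHS − RHS over the integers in [-1000, 1000]. Equality would need d = 0, but d changes sign only between consecutive integers, jumping over 0:
x = 0: LHS = |-2·0 + 2| = |2| = 2; 2 ≠ 1 — holds  (d = 1)
x = 1: LHS = |-2·1 + 2| = |0| = 0; 0 ≠ 1 — holds  (d = -1)
x = 1: LHS = |-2·1 + 2| = |0| = 0; 0 ≠ 1 — holds  (d = -1)
x = 2: LHS = |-2·2 + 2| = |-2| = 2; 2 ≠ 1 — holds  (d = 1)
Away from these crossings d keeps a constant sign, and checking every integer in [-1000, 1000] confirms d ≠ 0 throughout. Hence the two sides are never equal, so the relation holds for every integer in [-1000, 1000].

Only (A) has a counterexample.

Answer: A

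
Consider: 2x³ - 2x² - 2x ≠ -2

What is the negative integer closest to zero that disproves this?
Testing negative integers from -1 downward:
x = -1: LHS = 2·(-1)³ - 2·(-1)² - 2·(-1) = -2; -2 ≠ -2 — FAILS  ← closest negative counterexample to 0

Answer: x = -1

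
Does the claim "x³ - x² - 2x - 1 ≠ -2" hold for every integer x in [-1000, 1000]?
Track d = LHS − RHS over the integers in [-1000, 1000]. Equality would need d = 0, but d changes sign only between consecutive integers, jumping over 0:
x = -2: LHS = (-2)³ - (-2)² - 2·(-2) - 1 = -9; -9 ≠ -2 — holds  (d = -7)
x = -1: LHS = (-1)³ - (-1)² - 2·(-1) - 1 = -1; -1 ≠ -2 — holds  (d = 1)
x = 0: LHS = 0³ - 0² - 2·0 - 1 = -1; -1 ≠ -2 — holds  (d = 1)
x = 1: LHS = 1³ - 1² - 2·1 - 1 = -3; -3 ≠ -2 — holds  (d = -1)
x = 1: LHS = 1³ - 1² - 2·1 - 1 = -3; -3 ≠ -2 — holds  (d = -1)
x = 2: LHS = 2³ - 2² - 2·2 - 1 = -1; -1 ≠ -2 — holds  (d = 1)
Away from these crossings d keeps a constant sign, and checking every integer in [-1000, 1000] confirms d ≠ 0 throughout. Hence the two sides are never equal, so the relation holds for every integer in [-1000, 1000].

No counterexample exists.

Answer: True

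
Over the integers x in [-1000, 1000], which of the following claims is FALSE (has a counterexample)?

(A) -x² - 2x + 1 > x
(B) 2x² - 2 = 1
(A) x = 1: LHS = -1² - 2·1 + 1 = -2; -2 > 1 — FAILS
(B) x = 0: LHS = 2·0² - 2 = -2; -2 = 1 — FAILS

Answer: Both A and B are false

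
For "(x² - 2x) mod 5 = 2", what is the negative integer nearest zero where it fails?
Testing negative integers from -1 downward:
x = -1: LHS = ((-1)² - 2·(-1)) mod 5 = 3 mod 5 = 3; 3 = 2 — FAILS  ← closest negative counterexample to 0

Answer: x = -1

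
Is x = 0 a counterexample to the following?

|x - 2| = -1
Substitute x = 0 into the relation:
x = 0: LHS = |0 - 2| = |-2| = 2; 2 = -1 — FAILS

Since the claim fails at x = 0, this value is a counterexample.

Answer: Yes, x = 0 is a counterexample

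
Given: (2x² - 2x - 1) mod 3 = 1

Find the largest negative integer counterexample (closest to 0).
Testing negative integers from -1 downward:
x = -1: LHS = (2·(-1)² - 2·(-1) - 1) mod 3 = 3 mod 3 = 0; 0 = 1 — FAILS  ← closest negative counterexample to 0

Answer: x = -1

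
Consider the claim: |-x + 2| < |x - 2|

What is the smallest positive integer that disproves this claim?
Testing positive integers:
x = 1: LHS = |-1 + 2| = |1| = 1, RHS = |1 - 2| = |-1| = 1; 1 < 1 — FAILS  ← smallest positive counterexample

Answer: x = 1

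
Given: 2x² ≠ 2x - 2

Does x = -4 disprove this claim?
Substitute x = -4 into the relation:
x = -4: LHS = 2·(-4)² = 32, RHS = 2·(-4) - 2 = -10; 32 ≠ -10 — holds

The relation holds at x = -4, so it is not a counterexample.

Answer: No, x = -4 is not a counterexample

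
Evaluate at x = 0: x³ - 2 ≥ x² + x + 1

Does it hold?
x = 0: LHS = 0³ - 2 = -2, RHS = 0² + 0 + 1 = 1; -2 ≥ 1 — FAILS

The relation fails at x = 0, so x = 0 is a counterexample.

Answer: No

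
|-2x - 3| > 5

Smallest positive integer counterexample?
Testing positive integers:
x = 1: LHS = |-2·1 - 3| = |-5| = 5; 5 > 5 — FAILS  ← smallest positive counterexample

Answer: x = 1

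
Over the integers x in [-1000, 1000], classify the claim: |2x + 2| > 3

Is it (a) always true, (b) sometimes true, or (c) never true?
Holds at x = 1: LHS = |2·1 + 2| = |4| = 4; 4 > 3 — holds
Fails at x = 0: LHS = |2·0 + 2| = |2| = 2; 2 > 3 — FAILS
It is satisfied by some integers in the range but not all.

Answer: Sometimes true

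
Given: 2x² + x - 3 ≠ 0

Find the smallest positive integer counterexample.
Testing positive integers:
x = 1: LHS = 2·1² + 1 - 3 = 0; 0 ≠ 0 — FAILS  ← smallest positive counterexample

Answer: x = 1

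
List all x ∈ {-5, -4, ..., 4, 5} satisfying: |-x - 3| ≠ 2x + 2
Holds for: {-5, -4, -3, -2, -1, 0, 2, 3, 4, 5}
Fails for: {1}

Answer: {-5, -4, -3, -2, -1, 0, 2, 3, 4, 5}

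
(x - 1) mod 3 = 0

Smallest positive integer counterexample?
Testing positive integers:
x = 1: LHS = (1 - 1) mod 3 = 0 mod 3 = 0; 0 = 0 — holds
x = 2: LHS = (2 - 1) mod 3 = 1 mod 3 = 1; 1 = 0 — FAILS  ← smallest positive counterexample

Answer: x = 2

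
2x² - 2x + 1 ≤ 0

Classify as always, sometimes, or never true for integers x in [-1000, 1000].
Over all integers in [-1000, 1000], LHS − RHS is smallest at x = 0, where it equals 1:
x = 0: LHS = 2·0² - 2·0 + 1 = 1; 1 ≤ 0 — FAILS
At the ends of the range:
x = -1000: LHS = 2·(-1000)² - 2·(-1000) + 1 = 2002001; 2002001 ≤ 0 — FAILS
x = 1000: LHS = 2·1000² - 2·1000 + 1 = 1998001; 1998001 ≤ 0 — FAILS
Hence LHS − RHS is never zero or negative, i.e. LHS > RHS throughout, so the claimed relation (≤) fails for every integer in [-1000, 1000].

No integer in the range satisfies it.

Answer: Never true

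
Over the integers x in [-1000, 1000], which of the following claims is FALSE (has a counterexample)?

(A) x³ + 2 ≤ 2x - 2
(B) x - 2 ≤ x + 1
(A) x = 0: LHS = 0³ + 2 = 2, RHS = 2·0 - 2 = -2; 2 ≤ -2 — FAILS

(B) Over all integers in [-1000, 1000], LHS − RHS is largest at x = 0, where it equals -3:
x = 0: LHS = 0 - 2 = -2, RHS = 0 + 1 = 1; -2 ≤ 1 — holds
At the ends of the range:
x = -1000: LHS = (-1000) - 2 = -1002, RHS = (-1000) + 1 = -999; -1002 ≤ -999 — holds
x = 1000: LHS = 1000 - 2 = 998, RHS = 1000 + 1 = 1001; 998 ≤ 1001 — holds
Hence LHS − RHS is never positive, i.e. LHS ≤ RHS throughout, so the relation holds for every integer in [-1000, 1000].

Only (A) has a counterexample.

Answer: A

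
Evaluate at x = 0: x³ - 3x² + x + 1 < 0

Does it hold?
x = 0: LHS = 0³ - 3·0² + 0 + 1 = 1; 1 < 0 — FAILS

The relation fails at x = 0, so x = 0 is a counterexample.

Answer: No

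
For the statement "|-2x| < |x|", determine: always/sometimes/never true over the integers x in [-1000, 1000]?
Over all integers in [-1000, 1000], LHS − RHS is smallest at x = 0, where it equals 0:
x = 0: LHS = |-2·0| = |0| = 0, RHS = |0| = 0; 0 < 0 — FAILS
At the ends of the range:
x = -1000: LHS = |-2·(-1000)| = |2000| = 2000, RHS = |-1000| = 1000; 2000 < 1000 — FAILS
x = 1000: LHS = |-2·1000| = |-2000| = 2000, RHS = |1000| = 1000; 2000 < 1000 — FAILS
Hence LHS − RHS is never negative, i.e. LHS ≥ RHS throughout, so the claimed relation (<) fails for every integer in [-1000, 1000].

No integer in the range satisfies it.

Answer: Never true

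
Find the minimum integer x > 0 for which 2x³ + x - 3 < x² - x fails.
Testing positive integers:
x = 1: LHS = 2·1³ + 1 - 3 = 0, RHS = 1² - 1 = 0; 0 < 0 — FAILS  ← smallest positive counterexample

Answer: x = 1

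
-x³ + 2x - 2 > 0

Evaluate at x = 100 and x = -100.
x = 100: LHS = -100³ + 2·100 - 2 = -999802; -999802 > 0 — FAILS
x = -100: LHS = -(-100)³ + 2·(-100) - 2 = 999798; 999798 > 0 — holds

Answer: Partially: fails for x = 100, holds for x = -100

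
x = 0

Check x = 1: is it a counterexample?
Substitute x = 1 into the relation:
x = 1: 1 = 0 — FAILS

Since the claim fails at x = 1, this value is a counterexample.

Answer: Yes, x = 1 is a counterexample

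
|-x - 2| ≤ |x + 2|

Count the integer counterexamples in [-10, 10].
Over all integers in [-10, 10], LHS − RHS is largest at x = 0, where it equals 0:
x = 0: LHS = |-0 - 2| = |-2| = 2, RHS = |0 + 2| = |2| = 2; 2 ≤ 2 — holds
At the ends of the range:
x = -10: LHS = |-(-10) - 2| = |8| = 8, RHS = |(-10) + 2| = |-8| = 8; 8 ≤ 8 — holds
x = 10: LHS = |-10 - 2| = |-12| = 12, RHS = |10 + 2| = |12| = 12; 12 ≤ 12 — holds
Hence LHS − RHS is never positive, i.e. LHS ≤ RHS throughout, so the relation holds for every integer in [-10, 10].

No counterexample appears in that range.

Answer: 0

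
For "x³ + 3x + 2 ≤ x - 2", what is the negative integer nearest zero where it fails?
Testing negative integers from -1 downward:
x = -1: LHS = (-1)³ + 3·(-1) + 2 = -2, RHS = (-1) - 2 = -3; -2 ≤ -3 — FAILS  ← closest negative counterexample to 0

Answer: x = -1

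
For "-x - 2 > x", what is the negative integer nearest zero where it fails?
Testing negative integers from -1 downward:
x = -1: LHS = -(-1) - 2 = -1; -1 > -1 — FAILS  ← closest negative counterexample to 0

Answer: x = -1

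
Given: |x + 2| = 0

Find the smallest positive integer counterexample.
Testing positive integers:
x = 1: LHS = |1 + 2| = |3| = 3; 3 = 0 — FAILS  ← smallest positive counterexample

Answer: x = 1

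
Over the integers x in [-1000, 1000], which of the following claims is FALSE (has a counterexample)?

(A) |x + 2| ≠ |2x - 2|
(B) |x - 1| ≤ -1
(A) x = 0: LHS = |0 + 2| = |2| = 2, RHS = |2·0 - 2| = |-2| = 2; 2 ≠ 2 — FAILS
(B) x = 0: LHS = |0 - 1| = |-1| = 1; 1 ≤ -1 — FAILS

Answer: Both A and B are false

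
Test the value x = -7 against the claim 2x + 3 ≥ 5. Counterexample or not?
Substitute x = -7 into the relation:
x = -7: LHS = 2·(-7) + 3 = -11; -11 ≥ 5 — FAILS

Since the claim fails at x = -7, this value is a counterexample.

Answer: Yes, x = -7 is a counterexample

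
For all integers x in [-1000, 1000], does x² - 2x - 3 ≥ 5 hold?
The claim fails at x = 0:
x = 0: LHS = 0² - 2·0 - 3 = -3; -3 ≥ 5 — FAILS

Because a single integer refutes it, the statement is false.

Answer: False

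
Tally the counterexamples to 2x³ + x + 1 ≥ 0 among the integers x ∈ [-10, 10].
Counterexamples in [-10, 10]: {-10, -9, -8, -7, -6, -5, -4, -3, -2, -1}.

Counting them gives 10 values.

Answer: 10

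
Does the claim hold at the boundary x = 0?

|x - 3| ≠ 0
x = 0: LHS = |0 - 3| = |-3| = 3; 3 ≠ 0 — holds

The relation is satisfied at x = 0.

Answer: Yes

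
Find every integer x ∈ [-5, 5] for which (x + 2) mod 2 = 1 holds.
Holds for: {-5, -3, -1, 1, 3, 5}
Fails for: {-4, -2, 0, 2, 4}

Answer: {-5, -3, -1, 1, 3, 5}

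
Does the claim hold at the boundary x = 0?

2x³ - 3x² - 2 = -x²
x = 0: LHS = 2·0³ - 3·0² - 2 = -2, RHS = -0² = 0; -2 = 0 — FAILS

The relation fails at x = 0, so x = 0 is a counterexample.

Answer: No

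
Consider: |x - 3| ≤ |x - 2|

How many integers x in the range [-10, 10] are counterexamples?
Counterexamples in [-10, 10]: {-10, -9, -8, -7, -6, -5, -4, -3, -2, -1, 0, 1, 2}.

Counting them gives 13 values.

Answer: 13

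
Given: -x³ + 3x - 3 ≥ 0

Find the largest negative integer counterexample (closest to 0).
Testing negative integers from -1 downward:
x = -1: LHS = -(-1)³ + 3·(-1) - 3 = -5; -5 ≥ 0 — FAILS  ← closest negative counterexample to 0

Answer: x = -1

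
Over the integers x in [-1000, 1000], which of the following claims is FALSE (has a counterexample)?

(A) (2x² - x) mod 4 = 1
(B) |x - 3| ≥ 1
(A) x = 0: LHS = (2·0² - 0) mod 4 = 0 mod 4 = 0; 0 = 1 — FAILS
(B) x = 3: LHS = |3 - 3| = |0| = 0; 0 ≥ 1 — FAILS

Answer: Both A and B are false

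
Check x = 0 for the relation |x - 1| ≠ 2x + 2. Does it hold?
x = 0: LHS = |0 - 1| = |-1| = 1, RHS = 2·0 + 2 = 2; 1 ≠ 2 — holds

The relation is satisfied at x = 0.

Answer: Yes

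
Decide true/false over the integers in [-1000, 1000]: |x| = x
The claim fails at x = -1:
x = -1: LHS = |-1| = 1; 1 = -1 — FAILS

Because a single integer refutes it, the statement is false.

Answer: False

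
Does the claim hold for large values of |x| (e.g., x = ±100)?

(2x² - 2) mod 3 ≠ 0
x = 100: LHS = (2·100² - 2) mod 3 = 19998 mod 3 = 0; 0 ≠ 0 — FAILS
x = -100: LHS = (2·(-100)² - 2) mod 3 = 19998 mod 3 = 0; 0 ≠ 0 — FAILS

Answer: No, fails for both x = 100 and x = -100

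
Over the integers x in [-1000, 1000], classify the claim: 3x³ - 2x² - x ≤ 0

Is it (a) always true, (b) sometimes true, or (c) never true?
Holds at x = 0: LHS = 3·0³ - 2·0² - 0 = 0; 0 ≤ 0 — holds
Fails at x = 2: LHS = 3·2³ - 2·2² - 2 = 14; 14 ≤ 0 — FAILS
It is satisfied by some integers in the range but not all.

Answer: Sometimes true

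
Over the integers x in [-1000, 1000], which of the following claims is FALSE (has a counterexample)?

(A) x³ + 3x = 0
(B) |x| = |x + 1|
(A) x = 1: LHS = 1³ + 3·1 = 4; 4 = 0 — FAILS
(B) x = 0: LHS = |0| = 0, RHS = |0 + 1| = |1| = 1; 0 = 1 — FAILS

Answer: Both A and B are false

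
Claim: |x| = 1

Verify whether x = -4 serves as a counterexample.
Substitute x = -4 into the relation:
x = -4: LHS = |-4| = 4; 4 = 1 — FAILS

Since the claim fails at x = -4, this value is a counterexample.

Answer: Yes, x = -4 is a counterexample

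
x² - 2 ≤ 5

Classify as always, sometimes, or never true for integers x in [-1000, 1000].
Holds at x = 0: LHS = 0² - 2 = -2; -2 ≤ 5 — holds
Fails at x = 3: LHS = 3² - 2 = 7; 7 ≤ 5 — FAILS
It is satisfied by some integers in the range but not all.

Answer: Sometimes true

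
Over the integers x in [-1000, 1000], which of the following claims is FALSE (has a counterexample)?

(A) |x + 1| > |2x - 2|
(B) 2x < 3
(A) x = 0: LHS = |0 + 1| = |1| = 1, RHS = |2·0 - 2| = |-2| = 2; 1 > 2 — FAILS
(B) x = 2: LHS = 2·2 = 4; 4 < 3 — FAILS

Answer: Both A and B are false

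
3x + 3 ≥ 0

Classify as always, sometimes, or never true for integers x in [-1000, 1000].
Holds at x = 0: LHS = 3·0 + 3 = 3; 3 ≥ 0 — holds
Fails at x = -2: LHS = 3·(-2) + 3 = -3; -3 ≥ 0 — FAILS
It is satisfied by some integers in the range but not all.

Answer: Sometimes true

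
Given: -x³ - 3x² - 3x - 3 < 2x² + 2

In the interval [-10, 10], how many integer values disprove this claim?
Counterexamples in [-10, 10]: {-10, -9, -8, -7, -6, -5}.

Counting them gives 6 values.

Answer: 6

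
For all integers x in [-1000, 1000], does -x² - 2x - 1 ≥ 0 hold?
The claim fails at x = 0:
x = 0: LHS = -0² - 2·0 - 1 = -1; -1 ≥ 0 — FAILS

Because a single integer refutes it, the statement is false.

Answer: False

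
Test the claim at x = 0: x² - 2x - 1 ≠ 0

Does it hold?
x = 0: LHS = 0² - 2·0 - 1 = -1; -1 ≠ 0 — holds

The relation is satisfied at x = 0.

Answer: Yes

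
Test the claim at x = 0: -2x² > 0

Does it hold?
x = 0: LHS = -2·0² = 0; 0 > 0 — FAILS

The relation fails at x = 0, so x = 0 is a counterexample.

Answer: No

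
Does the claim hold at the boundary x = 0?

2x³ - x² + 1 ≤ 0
x = 0: LHS = 2·0³ - 0² + 1 = 1; 1 ≤ 0 — FAILS

The relation fails at x = 0, so x = 0 is a counterexample.

Answer: No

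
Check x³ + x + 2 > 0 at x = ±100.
x = 100: LHS = 100³ + 100 + 2 = 1000102; 1000102 > 0 — holds
x = -100: LHS = (-100)³ + (-100) + 2 = -1000098; -1000098 > 0 — FAILS

Answer: Partially: holds for x = 100, fails for x = -100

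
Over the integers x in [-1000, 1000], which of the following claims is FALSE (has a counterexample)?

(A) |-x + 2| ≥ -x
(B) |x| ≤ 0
(A) Over all integers in [-1000, 1000], LHS − RHS is smallest at x = 0, where it equals 2:
x = 0: LHS = |-0 + 2| = |2| = 2, RHS = -0 = 0; 2 ≥ 0 — holds
At the ends of the range:
x = -1000: LHS = |-(-1000) + 2| = |1002| = 1002, RHS = -(-1000) = 1000; 1002 ≥ 1000 — holds
x = 1000: LHS = |-1000 + 2| = |-998| = 998; 998 ≥ -1000 — holds
Hence LHS − RHS is never negative, i.e. LHS ≥ RHS throughout, so the relation holds for every integer in [-1000, 1000].

(B) x = 1: LHS = |1| = 1; 1 ≤ 0 — FAILS

Only (B) has a counterexample.

Answer: B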